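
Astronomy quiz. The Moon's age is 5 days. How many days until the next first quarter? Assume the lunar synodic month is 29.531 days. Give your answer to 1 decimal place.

First quarter is 0.25 of the way through the cycle: age 0.25 × 29.531 = 7.383 d.
So 2.383 days remain (7.383 − 5).

2.4 days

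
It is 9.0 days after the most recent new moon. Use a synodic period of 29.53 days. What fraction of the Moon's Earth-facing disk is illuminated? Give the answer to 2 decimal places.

Elongation θ = 360° × 9.0/29.53 ≈ 109.7°.
cos 109.7° = (-0.337), so f = (1 − (-0.337))/2 = 0.669.

0.67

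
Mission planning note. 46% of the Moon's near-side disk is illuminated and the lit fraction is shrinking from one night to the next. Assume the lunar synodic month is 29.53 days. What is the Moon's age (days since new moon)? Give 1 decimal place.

22.5 days

Invert f = (1 − cos θ)/2 to get cos θ = 1 − 2(0.46) = 0.080, hence θ₀ = arccos 0.080 = 85.4°.
Since the Moon is past full (waning), take the reflex angle: θ = 360° − 85.4° = 274.6°.
That fraction of the synodic month is 274.6/360 × 29.53 d ≈ 22.52 d.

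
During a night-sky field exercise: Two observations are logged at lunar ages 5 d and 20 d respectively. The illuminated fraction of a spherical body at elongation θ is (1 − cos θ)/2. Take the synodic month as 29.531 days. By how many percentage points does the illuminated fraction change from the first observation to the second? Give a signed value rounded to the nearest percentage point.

First observation: θ = 360°·5/29.531 = 61.0°, so f = 0.257.
Second observation: θ = 243.8°, f = 0.721.
Δf = 0.721 − 0.257 = +0.463, i.e. +46 pp.

+46 percentage points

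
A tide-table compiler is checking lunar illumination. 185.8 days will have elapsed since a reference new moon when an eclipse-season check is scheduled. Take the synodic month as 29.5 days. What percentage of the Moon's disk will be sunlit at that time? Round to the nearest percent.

185.8 d spans 6 complete synodic months (6 × 29.5 = 177.00 d) plus 8.80 d.
Elongation θ = 360° × 8.80/29.5 ≈ 107.4°.
cos 107.4° = (-0.299), so f = (1 − (-0.299))/2 = 0.649, so 65%.

65%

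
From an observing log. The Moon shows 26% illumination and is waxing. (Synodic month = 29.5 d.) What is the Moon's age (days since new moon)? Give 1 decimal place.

Invert f = (1 − cos θ)/2 to get cos θ = 1 − 2(0.26) = 0.480, hence θ₀ = arccos 0.480 = 61.3°.
Before full moon the principal value applies: θ = 61.3°.
Age = 29.5 × 61.3°/360° ≈ 5.02 days.

5.0 days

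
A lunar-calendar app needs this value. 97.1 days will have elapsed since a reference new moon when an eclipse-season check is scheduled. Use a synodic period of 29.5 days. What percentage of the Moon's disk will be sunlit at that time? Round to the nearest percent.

63%

97.1/29.5 = 3.292 lunations, so 3 complete cycles and 8.60 d into the next.
The Moon has covered 8.60/29.5 of its cycle, so θ ≈ 360° × 8.60/29.5 = 104.9°.
cos 104.9° = (-0.258), so f = (1 − (-0.258))/2 = 0.629, so 63%.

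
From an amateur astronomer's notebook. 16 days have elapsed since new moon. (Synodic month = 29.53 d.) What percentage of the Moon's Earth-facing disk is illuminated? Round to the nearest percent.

98%

Phase angle: θ = 360°·(16 d)/(29.53 d) = 195.1°.
With cos θ = (-0.966), the lit fraction is (1 − (-0.966))/2 ≈ 0.983, so 98%.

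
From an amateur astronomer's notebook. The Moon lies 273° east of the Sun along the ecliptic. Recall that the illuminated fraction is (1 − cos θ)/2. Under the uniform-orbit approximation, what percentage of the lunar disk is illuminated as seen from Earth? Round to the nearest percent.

Half-versine of 273°: (1 − 0.052)/2 = 0.474, i.e. 47%.

47%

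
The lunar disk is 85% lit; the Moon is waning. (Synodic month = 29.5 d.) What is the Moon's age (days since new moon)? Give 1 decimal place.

18.5 days

From f = (1 − cos θ)/2: cos θ = 1 − 2×0.85 = -0.700; arccos → 134.4°.
Since the Moon is past full (waning), take the reflex angle: θ = 360° − 134.4° = 225.6°.
That fraction of the synodic month is 225.6/360 × 29.5 d ≈ 18.48 d.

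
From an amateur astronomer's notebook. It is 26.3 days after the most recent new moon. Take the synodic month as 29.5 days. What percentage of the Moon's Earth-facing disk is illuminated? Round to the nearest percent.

Phase angle: θ = 360°·(26.3 d)/(29.5 d) = 320.9°.
With cos θ = 0.777, the lit fraction is (1 − 0.777)/2 ≈ 0.112, so 11%.

11%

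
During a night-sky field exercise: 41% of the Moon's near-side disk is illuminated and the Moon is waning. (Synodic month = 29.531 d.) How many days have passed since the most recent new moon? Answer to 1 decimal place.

From f = (1 − cos θ)/2: cos θ = 1 − 2×0.41 = 0.180; arccos → 79.6°.
Waning ⇒ past full, so θ = 360° − 79.6° = 280.4°.
At 360°/29.531 d per day, 280.4° corresponds to 23.00 days.

23.0 days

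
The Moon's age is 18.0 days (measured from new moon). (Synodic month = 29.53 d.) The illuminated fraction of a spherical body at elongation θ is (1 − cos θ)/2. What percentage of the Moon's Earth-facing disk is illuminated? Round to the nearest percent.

89%

Phase angle: θ = 360°·(18.0 d)/(29.53 d) = 219.4°.
cos 219.4° = (-0.772), so f = (1 − (-0.772))/2 = 0.886, so 89%.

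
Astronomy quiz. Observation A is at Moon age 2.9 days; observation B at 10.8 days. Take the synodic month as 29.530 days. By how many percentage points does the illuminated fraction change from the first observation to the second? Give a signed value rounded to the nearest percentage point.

θ₁ = 360° × 2.9/29.530 = 35.4°, f₁ = (1 − cos θ₁)/2 = 0.092.
θ₂ = 360° × 10.8/29.530 = 131.7°, f₂ = (1 − cos θ₂)/2 = 0.832.
Change = f₂ − f₁ = +0.740 → +74 percentage points.

+74 percentage points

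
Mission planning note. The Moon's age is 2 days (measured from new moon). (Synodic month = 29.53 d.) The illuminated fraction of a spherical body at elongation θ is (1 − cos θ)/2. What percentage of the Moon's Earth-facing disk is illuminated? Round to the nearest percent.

The Moon has covered 2/29.53 of its cycle, so θ ≈ 360° × 2/29.53 = 24.4°.
Illuminated fraction = (1 − cos 24.4°)/2 = (1 − 0.911)/2 ≈ 0.045, so 4%.

4%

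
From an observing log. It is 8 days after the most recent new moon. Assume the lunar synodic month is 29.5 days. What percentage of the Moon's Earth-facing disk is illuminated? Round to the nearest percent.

57%

Elongation θ = 360° × 8/29.5 ≈ 97.6°.
cos 97.6° = (-0.133), so f = (1 − (-0.133))/2 = 0.566, so 57%.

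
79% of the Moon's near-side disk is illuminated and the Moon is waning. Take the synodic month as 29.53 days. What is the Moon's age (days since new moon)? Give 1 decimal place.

Invert f = (1 − cos θ)/2 to get cos θ = 1 − 2(0.79) = -0.580, hence θ₀ = arccos -0.580 = 125.5°.
A waning Moon lies in 180°–360°, so θ = 360° − 125.5° = 234.5°.
Age = 29.53 × 234.5°/360° ≈ 19.24 days.

19.2 days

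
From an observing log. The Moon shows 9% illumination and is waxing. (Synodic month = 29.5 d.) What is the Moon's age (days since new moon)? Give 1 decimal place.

cos θ = 1 − 2f = 0.820, giving a principal value of 34.9°.
Waxing ⇒ before full, so θ = 34.9°.
At 360°/29.5 d per day, 34.9° corresponds to 2.86 days.

2.9 days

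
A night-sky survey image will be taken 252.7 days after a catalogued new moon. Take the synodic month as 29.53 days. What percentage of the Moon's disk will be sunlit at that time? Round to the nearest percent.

97%

Reduce mod P: 252.7 − 8×29.53 = 16.46 d into the current lunation.
Phase angle: θ = 360°·(16.46 d)/(29.53 d) = 200.7°.
With cos θ = (-0.936), the lit fraction is (1 − (-0.936))/2 ≈ 0.968, so 97%.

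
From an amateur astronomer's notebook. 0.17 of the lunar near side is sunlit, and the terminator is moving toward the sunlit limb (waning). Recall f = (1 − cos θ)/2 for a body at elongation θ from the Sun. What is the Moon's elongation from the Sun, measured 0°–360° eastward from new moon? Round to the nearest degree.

311°

Invert f = (1 − cos θ)/2 to get cos θ = 1 − 2(0.17) = 0.660, hence θ₀ = arccos 0.660 = 48.7°.
A waning Moon lies in 180°–360°, so θ = 360° − 48.7° = 311.3°.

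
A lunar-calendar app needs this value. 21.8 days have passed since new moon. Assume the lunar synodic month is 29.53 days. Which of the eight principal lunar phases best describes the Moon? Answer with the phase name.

last quarter

θ ≈ 360° × 21.8/29.53 = 266°, which falls in the last quarter sector.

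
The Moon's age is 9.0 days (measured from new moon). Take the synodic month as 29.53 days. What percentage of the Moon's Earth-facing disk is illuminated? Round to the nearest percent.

67%

Elongation θ = 360° × 9.0/29.53 ≈ 109.7°.
Illuminated fraction = (1 − cos 109.7°)/2 = (1 − (-0.337))/2 ≈ 0.669, so 67%.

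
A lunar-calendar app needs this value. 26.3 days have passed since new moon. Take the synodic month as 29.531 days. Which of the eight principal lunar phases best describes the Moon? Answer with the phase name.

θ ≈ 360° × 26.3/29.531 = 321°, which falls in the waning crescent sector.

waning crescent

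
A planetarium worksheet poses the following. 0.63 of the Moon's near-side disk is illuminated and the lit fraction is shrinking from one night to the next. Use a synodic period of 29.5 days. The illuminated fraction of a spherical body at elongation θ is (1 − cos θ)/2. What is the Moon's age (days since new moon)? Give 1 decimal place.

20.9 days

From f = (1 − cos θ)/2: cos θ = 1 − 2×0.63 = -0.260; arccos → 105.1°.
Since the Moon is past full (waning), take the reflex angle: θ = 360° − 105.1° = 254.9°.
Age = 29.5 × 254.9°/360° ≈ 20.89 days.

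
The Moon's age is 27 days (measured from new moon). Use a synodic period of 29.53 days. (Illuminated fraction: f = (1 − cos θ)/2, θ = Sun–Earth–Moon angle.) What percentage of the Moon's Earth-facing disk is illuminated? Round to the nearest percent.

Phase angle: θ = 360°·(27 d)/(29.53 d) = 329.2°.
Illuminated fraction = (1 − cos 329.2°)/2 = (1 − 0.859)/2 ≈ 0.071, so 7%.

7%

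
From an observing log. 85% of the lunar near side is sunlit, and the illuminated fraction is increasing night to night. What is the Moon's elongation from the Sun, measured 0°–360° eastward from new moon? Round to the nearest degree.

Invert f = (1 − cos θ)/2 to get cos θ = 1 − 2(0.85) = -0.700, hence θ₀ = arccos -0.700 = 134.4°.
Waxing ⇒ before full, so θ = 134.4°.

134°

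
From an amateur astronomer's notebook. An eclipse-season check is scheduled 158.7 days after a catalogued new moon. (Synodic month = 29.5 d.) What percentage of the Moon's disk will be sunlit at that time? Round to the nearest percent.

86%

158.7 d spans 5 complete synodic months (5 × 29.5 = 147.50 d) plus 11.20 d.
Phase angle: θ = 360°·(11.20 d)/(29.5 d) = 136.7°.
Illuminated fraction = (1 − cos 136.7°)/2 = (1 − (-0.728))/2 ≈ 0.864, so 86%.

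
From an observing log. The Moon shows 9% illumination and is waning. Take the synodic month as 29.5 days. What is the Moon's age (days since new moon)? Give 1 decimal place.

cos θ = 1 − 2f = 0.820, giving a principal value of 34.9°.
Waning ⇒ past full, so θ = 360° − 34.9° = 325.1°.
Age = 29.5 × 325.1°/360° ≈ 26.64 days.

26.6 days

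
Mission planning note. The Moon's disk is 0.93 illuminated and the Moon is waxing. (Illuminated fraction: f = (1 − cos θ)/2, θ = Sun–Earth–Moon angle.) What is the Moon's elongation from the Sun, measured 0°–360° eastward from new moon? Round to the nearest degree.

Invert f = (1 − cos θ)/2 to get cos θ = 1 − 2(0.93) = -0.860, hence θ₀ = arccos -0.860 = 149.3°.
The Moon is waxing (0°–180°), so θ = 149.3° directly.

149°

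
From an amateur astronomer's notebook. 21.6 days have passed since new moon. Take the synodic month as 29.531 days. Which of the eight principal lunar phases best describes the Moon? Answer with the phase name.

At 21.6/29.531 of the cycle, θ ≈ 263° — the last quarter range.

last quarter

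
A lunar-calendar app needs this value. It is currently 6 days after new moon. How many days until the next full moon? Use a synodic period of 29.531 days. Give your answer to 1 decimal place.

8.8 days

Full moon occurs at elongation 180°, i.e. at age 29.531 × 180/360 = 14.765 d.
So 8.765 days remain (14.765 − 6).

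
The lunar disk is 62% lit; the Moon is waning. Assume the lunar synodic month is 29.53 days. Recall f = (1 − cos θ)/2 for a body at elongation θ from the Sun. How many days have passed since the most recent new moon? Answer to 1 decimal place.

cos θ = 1 − 2f = -0.240, giving a principal value of 103.9°.
Since the Moon is past full (waning), take the reflex angle: θ = 360° − 103.9° = 256.1°.
At 360°/29.53 d per day, 256.1° corresponds to 21.01 days.

21.0 days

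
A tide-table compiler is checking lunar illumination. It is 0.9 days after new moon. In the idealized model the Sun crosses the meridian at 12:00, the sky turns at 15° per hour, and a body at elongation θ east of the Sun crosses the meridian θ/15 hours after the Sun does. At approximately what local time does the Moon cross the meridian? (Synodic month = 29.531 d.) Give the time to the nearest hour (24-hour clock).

The Moon has covered 0.9/29.531 of its cycle, so θ ≈ 360° × 0.9/29.531 = 11.0°.
Delay after the Sun = 11.0° / (15°/h) ≈ 0.73 h.
12:00 + 0.73 h ≈ 12:44 → 13:00 to the nearest hour.

13:00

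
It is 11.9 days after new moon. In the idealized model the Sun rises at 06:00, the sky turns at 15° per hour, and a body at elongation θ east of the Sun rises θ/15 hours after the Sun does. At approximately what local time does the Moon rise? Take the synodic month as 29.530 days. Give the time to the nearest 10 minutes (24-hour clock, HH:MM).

The Moon has covered 11.9/29.530 of its cycle, so θ ≈ 360° × 11.9/29.530 = 145.1°.
Delay after the Sun = 145.1° / (15°/h) ≈ 9.67 h.
06:00 + 9.672 h ≈ 15:40 → 15:40 to the nearest ten minutes.

15:40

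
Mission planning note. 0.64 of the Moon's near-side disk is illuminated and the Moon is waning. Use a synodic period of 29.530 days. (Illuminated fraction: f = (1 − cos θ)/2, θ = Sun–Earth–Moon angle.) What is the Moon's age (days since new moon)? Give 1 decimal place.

20.8 days

Invert f = (1 − cos θ)/2 to get cos θ = 1 − 2(0.64) = -0.280, hence θ₀ = arccos -0.280 = 106.3°.
A waning Moon lies in 180°–360°, so θ = 360° − 106.3° = 253.7°.
That fraction of the synodic month is 253.7/360 × 29.530 d ≈ 20.81 d.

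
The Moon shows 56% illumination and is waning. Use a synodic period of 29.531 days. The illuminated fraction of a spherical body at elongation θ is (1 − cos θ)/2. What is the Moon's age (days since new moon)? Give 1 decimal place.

21.6 days

From f = (1 − cos θ)/2: cos θ = 1 − 2×0.56 = -0.120; arccos → 96.9°.
Since the Moon is past full (waning), take the reflex angle: θ = 360° − 96.9° = 263.1°.
At 360°/29.531 d per day, 263.1° corresponds to 21.58 days.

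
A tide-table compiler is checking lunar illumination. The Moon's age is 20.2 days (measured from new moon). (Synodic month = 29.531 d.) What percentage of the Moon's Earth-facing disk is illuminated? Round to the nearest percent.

The Moon has covered 20.2/29.531 of its cycle, so θ ≈ 360° × 20.2/29.531 = 246.2°.
Illuminated fraction = (1 − cos 246.2°)/2 = (1 − (-0.403))/2 ≈ 0.701, so 70%.

70%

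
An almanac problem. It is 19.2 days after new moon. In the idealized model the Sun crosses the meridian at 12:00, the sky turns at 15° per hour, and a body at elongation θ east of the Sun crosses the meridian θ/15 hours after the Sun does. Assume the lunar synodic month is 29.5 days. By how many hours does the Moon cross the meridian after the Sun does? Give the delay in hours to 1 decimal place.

Phase angle: θ = 360°·(19.2 d)/(29.5 d) = 234.3°.
At 15° of sky rotation per hour, 234.3° corresponds to a 15.62 h lag.
So the Moon crosses the meridian 15.62 h after the Sun.

15.6 h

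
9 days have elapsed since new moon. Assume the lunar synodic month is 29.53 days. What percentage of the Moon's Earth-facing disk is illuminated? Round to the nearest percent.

Phase angle: θ = 360°·(9 d)/(29.53 d) = 109.7°.
cos 109.7° = (-0.337), so f = (1 − (-0.337))/2 = 0.669, so 67%.

67%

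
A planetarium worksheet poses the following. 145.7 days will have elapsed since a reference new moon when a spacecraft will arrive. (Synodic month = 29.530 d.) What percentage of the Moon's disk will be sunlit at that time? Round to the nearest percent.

145.7/29.530 = 4.934 lunations, so 4 complete cycles and 27.58 d into the next.
Elongation θ = 360° × 27.58/29.530 ≈ 336.2°.
Illuminated fraction = (1 − cos 336.2°)/2 = (1 − 0.915)/2 ≈ 0.042, so 4%.

4%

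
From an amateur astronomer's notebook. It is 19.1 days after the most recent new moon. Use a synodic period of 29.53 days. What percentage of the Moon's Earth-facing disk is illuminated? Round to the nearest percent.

80%

Elongation θ = 360° × 19.1/29.53 ≈ 232.8°.
cos 232.8° = (-0.604), so f = (1 − (-0.604))/2 = 0.802, so 80%.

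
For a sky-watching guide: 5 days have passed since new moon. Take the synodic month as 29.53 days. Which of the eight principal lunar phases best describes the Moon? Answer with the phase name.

θ ≈ 360° × 5/29.53 = 61°, which falls in the waxing crescent sector.

waxing crescent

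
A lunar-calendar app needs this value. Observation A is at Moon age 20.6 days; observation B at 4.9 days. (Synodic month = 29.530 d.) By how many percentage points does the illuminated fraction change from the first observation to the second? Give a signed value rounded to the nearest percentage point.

θ₁ = 360° × 20.6/29.530 = 251.1°, f₁ = (1 − cos θ₁)/2 = 0.662.
θ₂ = 360° × 4.9/29.530 = 59.7°, f₂ = (1 − cos θ₂)/2 = 0.248.
Change = f₂ − f₁ = -0.414 → -41 percentage points.

-41 percentage points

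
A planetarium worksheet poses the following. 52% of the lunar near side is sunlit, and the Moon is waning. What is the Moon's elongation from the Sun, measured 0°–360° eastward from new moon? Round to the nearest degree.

268°

cos θ = 1 − 2f = -0.040, giving a principal value of 92.3°.
Waning ⇒ past full, so θ = 360° − 92.3° = 267.7°.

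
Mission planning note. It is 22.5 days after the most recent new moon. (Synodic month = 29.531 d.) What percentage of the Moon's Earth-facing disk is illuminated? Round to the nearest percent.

46%

Elongation θ = 360° × 22.5/29.531 ≈ 274.3°.
cos 274.3° = 0.075, so f = (1 − 0.075)/2 = 0.463, so 46%.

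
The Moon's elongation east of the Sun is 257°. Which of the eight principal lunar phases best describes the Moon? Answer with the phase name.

257° lies in the last quarter sector of the 8-phase cycle.

last quarter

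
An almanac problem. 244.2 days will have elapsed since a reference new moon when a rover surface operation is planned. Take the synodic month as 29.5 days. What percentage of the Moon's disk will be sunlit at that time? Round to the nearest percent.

59%

244.2/29.5 = 8.278 lunations, so 8 complete cycles and 8.20 d into the next.
Elongation θ = 360° × 8.20/29.5 ≈ 100.1°.
Illuminated fraction = (1 − cos 100.1°)/2 = (1 − (-0.175))/2 ≈ 0.587, so 59%.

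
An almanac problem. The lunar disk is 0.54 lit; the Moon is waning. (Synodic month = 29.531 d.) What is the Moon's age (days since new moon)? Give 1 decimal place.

21.8 days

From f = (1 − cos θ)/2: cos θ = 1 − 2×0.54 = -0.080; arccos → 94.6°.
Since the Moon is past full (waning), take the reflex angle: θ = 360° − 94.6° = 265.4°.
At 360°/29.531 d per day, 265.4° corresponds to 21.77 days.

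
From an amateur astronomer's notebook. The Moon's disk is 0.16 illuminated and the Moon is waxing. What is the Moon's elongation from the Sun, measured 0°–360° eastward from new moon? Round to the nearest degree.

Invert f = (1 − cos θ)/2 to get cos θ = 1 − 2(0.16) = 0.680, hence θ₀ = arccos 0.680 = 47.2°.
Before full moon the principal value applies: θ = 47.2°.

47°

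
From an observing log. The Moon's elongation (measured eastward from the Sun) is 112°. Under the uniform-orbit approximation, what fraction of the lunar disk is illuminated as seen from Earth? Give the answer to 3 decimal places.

0.687

cos 112° = (-0.375), so f = (1 − (-0.375))/2 = 0.687.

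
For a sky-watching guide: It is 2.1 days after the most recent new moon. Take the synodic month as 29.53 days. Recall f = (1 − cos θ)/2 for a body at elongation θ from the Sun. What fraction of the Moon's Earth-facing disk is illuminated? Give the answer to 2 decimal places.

Phase angle: θ = 360°·(2.1 d)/(29.53 d) = 25.6°.
Illuminated fraction = (1 − cos 25.6°)/2 = (1 − 0.902)/2 ≈ 0.049.

0.05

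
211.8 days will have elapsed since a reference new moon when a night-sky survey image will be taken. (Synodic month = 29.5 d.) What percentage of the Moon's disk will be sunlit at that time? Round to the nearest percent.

29%

211.8 d spans 7 complete synodic months (7 × 29.5 = 206.50 d) plus 5.30 d.
The Moon has covered 5.30/29.5 of its cycle, so θ ≈ 360° × 5.30/29.5 = 64.7°.
cos 64.7° = 0.428, so f = (1 − 0.428)/2 = 0.286, so 29%.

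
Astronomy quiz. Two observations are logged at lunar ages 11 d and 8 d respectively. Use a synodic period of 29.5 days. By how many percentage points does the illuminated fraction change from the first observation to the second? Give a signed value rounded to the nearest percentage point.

-28 percentage points

First observation: θ = 360°·11/29.5 = 134.2°, so f = 0.849.
Second observation: θ = 97.6°, f = 0.566.
Δf = 0.566 − 0.849 = -0.282, i.e. -28 pp.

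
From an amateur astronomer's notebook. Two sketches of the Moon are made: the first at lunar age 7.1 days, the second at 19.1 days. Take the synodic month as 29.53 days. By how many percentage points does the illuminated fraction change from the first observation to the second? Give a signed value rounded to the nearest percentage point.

+33 percentage points

First observation: θ = 360°·7.1/29.53 = 86.6°, so f = 0.470.
Second observation: θ = 232.8°, f = 0.802.
Δf = 0.802 − 0.470 = +0.332, i.e. +33 pp.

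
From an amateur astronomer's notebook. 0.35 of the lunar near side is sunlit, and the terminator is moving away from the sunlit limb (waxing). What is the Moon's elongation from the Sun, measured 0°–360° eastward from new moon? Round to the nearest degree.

Invert f = (1 − cos θ)/2 to get cos θ = 1 − 2(0.35) = 0.300, hence θ₀ = arccos 0.300 = 72.5°.
Before full moon the principal value applies: θ = 72.5°.

73°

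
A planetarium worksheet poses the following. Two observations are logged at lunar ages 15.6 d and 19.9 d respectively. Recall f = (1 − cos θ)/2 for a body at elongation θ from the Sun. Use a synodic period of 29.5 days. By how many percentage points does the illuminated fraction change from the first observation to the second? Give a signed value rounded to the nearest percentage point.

-26 percentage points

First observation: θ = 360°·15.6/29.5 = 190.4°, so f = 0.992.
Second observation: θ = 242.8°, f = 0.728.
Δf = 0.728 − 0.992 = -0.264, i.e. -26 pp.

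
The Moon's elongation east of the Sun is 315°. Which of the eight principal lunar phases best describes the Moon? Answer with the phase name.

The waning crescent sector spans roughly 292°–338°; 315° falls inside it.

waning crescent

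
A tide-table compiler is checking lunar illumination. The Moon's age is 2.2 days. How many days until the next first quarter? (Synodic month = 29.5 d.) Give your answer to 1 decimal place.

First quarter occurs at elongation 90°, i.e. at age 29.5 × 90/360 = 7.375 d.
So 5.175 days remain (7.375 − 2.2).

5.2 days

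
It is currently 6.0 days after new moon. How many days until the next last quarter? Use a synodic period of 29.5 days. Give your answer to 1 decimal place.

16.1 days

Last quarter occurs at elongation 270°, i.e. at age 29.5 × 270/360 = 22.125 d.
That is 22.125 − 6.0 = 16.125 days ahead.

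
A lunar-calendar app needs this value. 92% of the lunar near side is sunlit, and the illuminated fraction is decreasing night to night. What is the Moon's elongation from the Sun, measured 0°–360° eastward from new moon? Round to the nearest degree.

213°

From f = (1 − cos θ)/2: cos θ = 1 − 2×0.92 = -0.840; arccos → 147.1°.
A waning Moon lies in 180°–360°, so θ = 360° − 147.1° = 212.9°.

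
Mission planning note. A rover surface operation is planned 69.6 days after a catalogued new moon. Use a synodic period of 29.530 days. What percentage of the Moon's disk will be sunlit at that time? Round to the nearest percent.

Reduce mod P: 69.6 − 2×29.530 = 10.54 d into the current lunation.
Elongation θ = 360° × 10.54/29.530 ≈ 128.5°.
With cos θ = (-0.622), the lit fraction is (1 − (-0.622))/2 ≈ 0.811, so 81%.

81%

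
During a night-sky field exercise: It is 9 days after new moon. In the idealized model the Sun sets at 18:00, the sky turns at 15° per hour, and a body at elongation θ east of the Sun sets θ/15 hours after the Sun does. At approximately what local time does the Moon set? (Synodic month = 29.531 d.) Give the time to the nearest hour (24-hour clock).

Phase angle: θ = 360°·(9 d)/(29.531 d) = 109.7°.
The Moon trails the Sun by θ/15 = 109.7/15 ≈ 7.31 hours.
18:00 + 7.31 h ≈ 01:19 → 01:00 to the nearest hour.

01:00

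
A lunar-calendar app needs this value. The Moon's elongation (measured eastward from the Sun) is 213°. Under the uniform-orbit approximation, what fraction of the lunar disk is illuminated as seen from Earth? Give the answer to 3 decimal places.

0.919

Half-versine of 213°: (1 − (-0.839))/2 = 0.919.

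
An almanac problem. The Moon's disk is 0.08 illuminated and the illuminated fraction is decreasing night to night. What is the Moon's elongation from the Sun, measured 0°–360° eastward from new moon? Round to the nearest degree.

Invert f = (1 − cos θ)/2 to get cos θ = 1 − 2(0.08) = 0.840, hence θ₀ = arccos 0.840 = 32.9°.
Since the Moon is past full (waning), take the reflex angle: θ = 360° − 32.9° = 327.1°.

327°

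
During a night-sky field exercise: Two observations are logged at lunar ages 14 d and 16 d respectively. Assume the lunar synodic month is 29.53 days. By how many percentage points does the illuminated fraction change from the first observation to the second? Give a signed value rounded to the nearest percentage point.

-1 percentage points

First observation: θ = 360°·14/29.53 = 170.7°, so f = 0.993.
Second observation: θ = 195.1°, f = 0.983.
Δf = 0.983 − 0.993 = -0.011, i.e. -1 pp.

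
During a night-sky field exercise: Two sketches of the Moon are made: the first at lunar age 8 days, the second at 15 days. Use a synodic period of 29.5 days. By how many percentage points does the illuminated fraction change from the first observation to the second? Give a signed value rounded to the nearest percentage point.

+43 pp

θ₁ = 360° × 8/29.5 = 97.6°, f₁ = (1 − cos θ₁)/2 = 0.566.
θ₂ = 360° × 15/29.5 = 183.1°, f₂ = (1 − cos θ₂)/2 = 0.999.
Change = f₂ − f₁ = +0.433 → +43 percentage points.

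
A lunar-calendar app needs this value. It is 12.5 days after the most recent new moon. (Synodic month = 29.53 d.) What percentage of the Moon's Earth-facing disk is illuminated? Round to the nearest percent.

94%

Phase angle: θ = 360°·(12.5 d)/(29.53 d) = 152.4°.
With cos θ = (-0.886), the lit fraction is (1 − (-0.886))/2 ≈ 0.943, so 94%.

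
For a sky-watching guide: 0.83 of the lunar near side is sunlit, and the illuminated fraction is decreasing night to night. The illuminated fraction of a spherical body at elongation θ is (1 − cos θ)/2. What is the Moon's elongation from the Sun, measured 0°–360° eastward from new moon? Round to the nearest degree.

From f = (1 − cos θ)/2: cos θ = 1 − 2×0.83 = -0.660; arccos → 131.3°.
Waning ⇒ past full, so θ = 360° − 131.3° = 228.7°.

229°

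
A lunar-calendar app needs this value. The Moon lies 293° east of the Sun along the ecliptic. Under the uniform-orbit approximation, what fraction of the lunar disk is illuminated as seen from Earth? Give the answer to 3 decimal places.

0.305

cos 293° = 0.391, so f = (1 − 0.391)/2 = 0.305.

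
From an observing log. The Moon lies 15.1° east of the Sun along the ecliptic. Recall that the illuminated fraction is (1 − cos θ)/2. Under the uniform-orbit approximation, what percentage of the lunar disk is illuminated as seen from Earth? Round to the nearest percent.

2%

cos 15.1° = 0.965, so f = (1 − 0.965)/2 = 0.017, i.e. 2%.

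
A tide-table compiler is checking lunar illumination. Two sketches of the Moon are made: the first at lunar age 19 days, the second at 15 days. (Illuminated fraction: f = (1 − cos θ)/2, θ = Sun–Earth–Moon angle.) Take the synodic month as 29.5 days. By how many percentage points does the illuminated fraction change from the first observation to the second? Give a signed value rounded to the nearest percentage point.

θ₁ = 360° × 19/29.5 = 231.9°, f₁ = (1 − cos θ₁)/2 = 0.809.
θ₂ = 360° × 15/29.5 = 183.1°, f₂ = (1 − cos θ₂)/2 = 0.999.
Change = f₂ − f₁ = +0.191 → +19 percentage points.

+19 pp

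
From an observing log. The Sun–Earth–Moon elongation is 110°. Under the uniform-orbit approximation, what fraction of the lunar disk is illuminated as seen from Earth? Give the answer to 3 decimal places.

f = (1 − cos 110°)/2 = (1 − (-0.342))/2 ≈ 0.671.

0.671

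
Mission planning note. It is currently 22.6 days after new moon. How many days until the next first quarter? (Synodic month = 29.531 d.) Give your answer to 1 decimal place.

14.3 days

First quarter occurs at elongation 90°, i.e. at age 29.531 × 90/360 = 7.383 d.
Already past this cycle's first quarter; the next is at 7.383 + 29.531 = 36.914 d, so 36.914 − 22.6 = 14.314 days.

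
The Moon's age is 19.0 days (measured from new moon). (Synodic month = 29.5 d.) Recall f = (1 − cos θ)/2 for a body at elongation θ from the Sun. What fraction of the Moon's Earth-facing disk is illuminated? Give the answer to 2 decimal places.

Phase angle: θ = 360°·(19.0 d)/(29.5 d) = 231.9°.
Illuminated fraction = (1 − cos 231.9°)/2 = (1 − (-0.618))/2 ≈ 0.809.

0.81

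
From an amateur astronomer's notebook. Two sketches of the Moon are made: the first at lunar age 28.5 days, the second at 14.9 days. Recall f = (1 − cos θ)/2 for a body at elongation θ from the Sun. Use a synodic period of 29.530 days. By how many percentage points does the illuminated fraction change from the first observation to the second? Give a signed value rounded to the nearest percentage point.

θ₁ = 360° × 28.5/29.530 = 347.4°, f₁ = (1 − cos θ₁)/2 = 0.012.
θ₂ = 360° × 14.9/29.530 = 181.6°, f₂ = (1 − cos θ₂)/2 = 1.000.
Change = f₂ − f₁ = +0.988 → +99 percentage points.

+99 percentage points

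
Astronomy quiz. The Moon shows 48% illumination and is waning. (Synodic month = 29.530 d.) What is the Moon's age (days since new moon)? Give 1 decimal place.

cos θ = 1 − 2f = 0.040, giving a principal value of 87.7°.
A waning Moon lies in 180°–360°, so θ = 360° − 87.7° = 272.3°.
Age = 29.530 × 272.3°/360° ≈ 22.34 days.

22.3 days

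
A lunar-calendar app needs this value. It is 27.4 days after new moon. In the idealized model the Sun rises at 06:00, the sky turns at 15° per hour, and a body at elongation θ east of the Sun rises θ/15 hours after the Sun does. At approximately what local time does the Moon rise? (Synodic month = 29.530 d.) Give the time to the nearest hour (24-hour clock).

04:00

The Moon has covered 27.4/29.530 of its cycle, so θ ≈ 360° × 27.4/29.530 = 334.0°.
Delay after the Sun = 334.0° / (15°/h) ≈ 22.27 h.
06:00 + 22.27 h ≈ 04:16 → 04:00 to the nearest hour.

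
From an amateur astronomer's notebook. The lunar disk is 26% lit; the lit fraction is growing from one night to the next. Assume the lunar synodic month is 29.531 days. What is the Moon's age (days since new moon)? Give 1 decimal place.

cos θ = 1 − 2f = 0.480, giving a principal value of 61.3°.
Before full moon the principal value applies: θ = 61.3°.
That fraction of the synodic month is 61.3/360 × 29.531 d ≈ 5.03 d.

5.0 days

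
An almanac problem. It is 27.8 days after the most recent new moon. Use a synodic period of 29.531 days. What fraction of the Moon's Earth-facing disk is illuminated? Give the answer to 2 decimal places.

Phase angle: θ = 360°·(27.8 d)/(29.531 d) = 338.9°.
With cos θ = 0.933, the lit fraction is (1 − 0.933)/2 ≈ 0.034.

0.03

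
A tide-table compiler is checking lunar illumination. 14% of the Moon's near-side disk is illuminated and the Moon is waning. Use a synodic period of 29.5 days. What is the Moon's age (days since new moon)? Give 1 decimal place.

Invert f = (1 − cos θ)/2 to get cos θ = 1 − 2(0.14) = 0.720, hence θ₀ = arccos 0.720 = 43.9°.
A waning Moon lies in 180°–360°, so θ = 360° − 43.9° = 316.1°.
Age = 29.5 × 316.1°/360° ≈ 25.90 days.

25.9 days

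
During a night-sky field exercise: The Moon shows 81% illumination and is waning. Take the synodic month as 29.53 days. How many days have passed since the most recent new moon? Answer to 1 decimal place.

19.0 days

Invert f = (1 − cos θ)/2 to get cos θ = 1 − 2(0.81) = -0.620, hence θ₀ = arccos -0.620 = 128.3°.
Waning ⇒ past full, so θ = 360° − 128.3° = 231.7°.
Age = 29.53 × 231.7°/360° ≈ 19.00 days.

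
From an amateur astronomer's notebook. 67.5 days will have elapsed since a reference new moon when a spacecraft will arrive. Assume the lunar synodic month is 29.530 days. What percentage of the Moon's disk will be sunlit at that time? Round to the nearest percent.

Reduce mod P: 67.5 − 2×29.530 = 8.44 d into the current lunation.
The Moon has covered 8.44/29.530 of its cycle, so θ ≈ 360° × 8.44/29.530 = 102.9°.
cos 102.9° = (-0.223), so f = (1 − (-0.223))/2 = 0.612, so 61%.

61%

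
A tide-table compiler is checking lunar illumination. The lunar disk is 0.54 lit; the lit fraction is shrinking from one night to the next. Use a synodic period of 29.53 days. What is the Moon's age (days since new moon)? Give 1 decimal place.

Invert f = (1 − cos θ)/2 to get cos θ = 1 − 2(0.54) = -0.080, hence θ₀ = arccos -0.080 = 94.6°.
Waning ⇒ past full, so θ = 360° − 94.6° = 265.4°.
Age = 29.53 × 265.4°/360° ≈ 21.77 days.

21.8 days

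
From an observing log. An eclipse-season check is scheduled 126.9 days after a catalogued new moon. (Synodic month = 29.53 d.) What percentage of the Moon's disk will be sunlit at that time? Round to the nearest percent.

65%

Reduce mod P: 126.9 − 4×29.53 = 8.78 d into the current lunation.
Phase angle: θ = 360°·(8.78 d)/(29.53 d) = 107.0°.
With cos θ = (-0.293), the lit fraction is (1 − (-0.293))/2 ≈ 0.646, so 65%.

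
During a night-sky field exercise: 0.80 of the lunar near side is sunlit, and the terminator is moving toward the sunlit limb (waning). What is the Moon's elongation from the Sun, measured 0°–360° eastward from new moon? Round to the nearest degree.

233°

cos θ = 1 − 2f = -0.600, giving a principal value of 126.9°.
Since the Moon is past full (waning), take the reflex angle: θ = 360° − 126.9° = 233.1°.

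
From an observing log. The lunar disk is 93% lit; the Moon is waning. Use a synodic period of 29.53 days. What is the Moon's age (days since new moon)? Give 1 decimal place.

17.3 days

cos θ = 1 − 2f = -0.860, giving a principal value of 149.3°.
A waning Moon lies in 180°–360°, so θ = 360° − 149.3° = 210.7°.
Age = 29.53 × 210.7°/360° ≈ 17.28 days.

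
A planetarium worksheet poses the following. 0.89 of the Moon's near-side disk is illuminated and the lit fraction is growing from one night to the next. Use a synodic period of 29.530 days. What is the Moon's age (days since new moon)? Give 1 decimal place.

11.6 days

Invert f = (1 − cos θ)/2 to get cos θ = 1 − 2(0.89) = -0.780, hence θ₀ = arccos -0.780 = 141.3°.
Before full moon the principal value applies: θ = 141.3°.
That fraction of the synodic month is 141.3/360 × 29.530 d ≈ 11.59 d.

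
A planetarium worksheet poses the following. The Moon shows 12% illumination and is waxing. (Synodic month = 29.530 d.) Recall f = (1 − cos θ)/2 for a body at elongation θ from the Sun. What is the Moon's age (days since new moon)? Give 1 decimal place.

From f = (1 − cos θ)/2: cos θ = 1 − 2×0.12 = 0.760; arccos → 40.5°.
Waxing ⇒ before full, so θ = 40.5°.
That fraction of the synodic month is 40.5/360 × 29.530 d ≈ 3.33 d.

3.3 days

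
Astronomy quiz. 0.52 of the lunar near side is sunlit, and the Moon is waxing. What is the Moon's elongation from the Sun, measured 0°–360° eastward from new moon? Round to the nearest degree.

92°

cos θ = 1 − 2f = -0.040, giving a principal value of 92.3°.
The Moon is waxing (0°–180°), so θ = 92.3° directly.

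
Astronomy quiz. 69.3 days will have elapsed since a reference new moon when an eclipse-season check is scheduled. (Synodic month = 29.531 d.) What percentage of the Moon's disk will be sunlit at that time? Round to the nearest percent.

79%

69.3 d spans 2 complete synodic months (2 × 29.531 = 59.06 d) plus 10.24 d.
Phase angle: θ = 360°·(10.24 d)/(29.531 d) = 124.8°.
Illuminated fraction = (1 − cos 124.8°)/2 = (1 − (-0.571))/2 ≈ 0.785, so 79%.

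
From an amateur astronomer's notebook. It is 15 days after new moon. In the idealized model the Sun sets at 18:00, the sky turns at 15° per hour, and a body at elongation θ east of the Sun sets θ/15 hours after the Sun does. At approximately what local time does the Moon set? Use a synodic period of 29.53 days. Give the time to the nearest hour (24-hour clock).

06:00

Elongation θ = 360° × 15/29.53 ≈ 182.9°.
Delay after the Sun = 182.9° / (15°/h) ≈ 12.19 h.
18:00 + 12.19 h ≈ 06:11 → 06:00 to the nearest hour.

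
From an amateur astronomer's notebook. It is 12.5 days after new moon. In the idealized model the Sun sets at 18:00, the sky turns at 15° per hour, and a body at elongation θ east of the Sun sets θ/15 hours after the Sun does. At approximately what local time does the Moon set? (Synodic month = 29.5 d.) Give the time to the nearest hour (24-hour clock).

04:00

Phase angle: θ = 360°·(12.5 d)/(29.5 d) = 152.5°.
At 15° of sky rotation per hour, 152.5° corresponds to a 10.17 h lag.
18:00 + 10.17 h ≈ 04:10 → 04:00 to the nearest hour.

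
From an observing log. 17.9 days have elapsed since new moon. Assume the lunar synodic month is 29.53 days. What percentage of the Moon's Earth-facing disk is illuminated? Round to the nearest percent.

Elongation θ = 360° × 17.9/29.53 ≈ 218.2°.
cos 218.2° = (-0.786), so f = (1 − (-0.786))/2 = 0.893, so 89%.

89%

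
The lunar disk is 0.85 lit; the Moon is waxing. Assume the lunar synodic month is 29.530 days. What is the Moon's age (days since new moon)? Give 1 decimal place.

11.0 days

cos θ = 1 − 2f = -0.700, giving a principal value of 134.4°.
Before full moon the principal value applies: θ = 134.4°.
At 360°/29.530 d per day, 134.4° corresponds to 11.03 days.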